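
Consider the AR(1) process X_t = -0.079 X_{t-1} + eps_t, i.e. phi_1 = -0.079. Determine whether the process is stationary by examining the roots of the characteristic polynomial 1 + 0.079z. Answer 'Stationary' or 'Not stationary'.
\text{Stationary}

The AR(p) characteristic polynomial is P(z) = 1 + 0.079z.
Stationarity requires all roots to lie outside the unit circle, i.e. |z| > 1 for every root.
This is linear in z: 1 + (0.079) z = 0  =>  z = -1/(0.079) = -12.658228,  |z| = 12.658228.
Moduli of all roots: 12.6582.
All moduli strictly greater than 1? Yes.
Verdict: Stationary.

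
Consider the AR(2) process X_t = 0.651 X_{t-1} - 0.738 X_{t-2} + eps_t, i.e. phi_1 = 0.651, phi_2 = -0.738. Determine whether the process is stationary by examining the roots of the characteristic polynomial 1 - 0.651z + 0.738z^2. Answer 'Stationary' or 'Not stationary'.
\text{Stationary}

The AR(p) characteristic polynomial is P(z) = 1 - 0.651z + 0.738z^2.
Stationarity requires all roots to lie outside the unit circle, i.e. |z| > 1 for every root.
Set 1 + (-0.651) z + (0.738) z^2 = 0, i.e. a z^2 + b z + c = 0 with a = 0.738, b = -0.651, c = 1.
Discriminant D = b^2 - 4ac = (-0.651)^2 - 4*(0.738)*1 = 0.423801 - (2.952) = -2.528199.
D < 0, so the roots are the complex-conjugate pair z = (-b +/- i sqrt(-D)) / (2a) = 0.4411 +/- 1.0773i.
For a conjugate pair |z|^2 = z * conj(z) = (product of roots) = c/a = 1/(0.738) = 1.355014, so |z| = sqrt(1.355014) = 1.1641 for both roots.
Moduli of all roots: 1.1641, 1.1641.
All moduli strictly greater than 1? Yes.
Verdict: Stationary.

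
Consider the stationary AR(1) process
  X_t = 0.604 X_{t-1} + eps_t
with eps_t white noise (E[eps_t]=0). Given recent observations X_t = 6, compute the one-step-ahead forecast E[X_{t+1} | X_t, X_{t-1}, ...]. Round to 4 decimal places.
E[X_{t+1} \mid \mathcal F_t] = 3.6240

For an AR(p) model X_t = c + sum_i phi_i X_{t-i} + eps_t, the
one-step-ahead conditional mean is
  E[X_{t+1} | X_t, ...] = c + sum_i phi_i X_{t+1-i}.
Substitute known values:
  E[X_{t+1} | ...] = (0.604) * (6)
                   = 3.6240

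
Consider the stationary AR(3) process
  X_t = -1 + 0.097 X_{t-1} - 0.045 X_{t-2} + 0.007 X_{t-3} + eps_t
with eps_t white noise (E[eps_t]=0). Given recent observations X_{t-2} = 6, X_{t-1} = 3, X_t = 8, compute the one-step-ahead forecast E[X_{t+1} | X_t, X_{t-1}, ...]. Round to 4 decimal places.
E[X_{t+1} \mid \mathcal F_t] = -0.3170

For an AR(p) model X_t = c + sum_i phi_i X_{t-i} + eps_t, the
one-step-ahead conditional mean is
  E[X_{t+1} | X_t, ...] = c + sum_i phi_i X_{t+1-i}.
Substitute known values:
  E[X_{t+1} | ...] = -1 + (0.097) * (8) + (-0.045) * (3) + (0.007) * (6)
                   = -0.3170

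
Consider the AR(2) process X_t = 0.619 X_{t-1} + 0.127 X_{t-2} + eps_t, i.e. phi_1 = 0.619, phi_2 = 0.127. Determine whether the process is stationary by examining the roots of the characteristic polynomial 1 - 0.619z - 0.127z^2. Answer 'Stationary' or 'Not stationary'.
\text{Stationary}

The AR(p) characteristic polynomial is P(z) = 1 - 0.619z - 0.127z^2.
Stationarity requires all roots to lie outside the unit circle, i.e. |z| > 1 for every root.
Set 1 + (-0.619) z + (-0.127) z^2 = 0, i.e. a z^2 + b z + c = 0 with a = -0.127, b = -0.619, c = 1.
Discriminant D = b^2 - 4ac = (-0.619)^2 - 4*(-0.127)*1 = 0.383161 - (-0.508) = 0.891161.
D >= 0, so the roots are real: z = (-b +/- sqrt(D)) / (2a) = (0.619 +/- 0.944013) / (-0.254).
  z_1 = (0.619 + 0.944013) / (-0.254) = -6.1536,   |z_1| = 6.1536.
  z_2 = (0.619 - 0.944013) / (-0.254) = 1.2796,   |z_2| = 1.2796.
Moduli of all roots: 6.1536, 1.2796.
All moduli strictly greater than 1? Yes.
Verdict: Stationary.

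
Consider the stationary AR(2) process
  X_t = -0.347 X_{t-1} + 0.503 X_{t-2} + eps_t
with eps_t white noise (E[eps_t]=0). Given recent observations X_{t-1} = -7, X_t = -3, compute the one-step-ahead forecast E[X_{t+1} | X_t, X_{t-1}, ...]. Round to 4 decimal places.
E[X_{t+1} \mid \mathcal F_t] = -2.4800

For an AR(p) model X_t = c + sum_i phi_i X_{t-i} + eps_t, the
one-step-ahead conditional mean is
  E[X_{t+1} | X_t, ...] = c + sum_i phi_i X_{t+1-i}.
Substitute known values:
  E[X_{t+1} | ...] = (-0.347) * (-3) + (0.503) * (-7)
                   = -2.4800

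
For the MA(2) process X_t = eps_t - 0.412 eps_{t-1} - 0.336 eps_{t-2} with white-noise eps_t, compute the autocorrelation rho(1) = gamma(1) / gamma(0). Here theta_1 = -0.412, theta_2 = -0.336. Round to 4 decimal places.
\rho(1) = -0.2133

For an MA(q) process with theta_0 = 1, the autocovariance is
  gamma(k) = sigma^2 * sum_{i=0..q-k} theta_i * theta_{i+k},
and rho(k) = gamma(k) / gamma(0). Sigma^2 cancels.
  numerator   = (1)*(-0.412) + (-0.412)*(-0.336) = -0.273568.
  denominator = (1)^2 + (-0.412)^2 + (-0.336)^2 = 1.28264.
  rho(1) = -0.273568 / 1.28264 = -0.2133.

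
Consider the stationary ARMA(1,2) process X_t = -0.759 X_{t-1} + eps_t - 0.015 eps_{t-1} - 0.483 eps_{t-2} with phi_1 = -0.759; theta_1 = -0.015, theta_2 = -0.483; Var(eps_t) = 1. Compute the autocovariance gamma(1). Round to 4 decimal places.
\gamma(1) = -0.8744

Multiply the model equation by X_{t-k} and take expectations. With theta_0 = psi_0 = 1 and psi_j the MA(infinity) weights, this gives
  gamma(k) - sum_i phi_i gamma(k-i) = c_k,
  c_k = sigma^2 * sum_{j=k..q} theta_j psi_{j-k}   (c_k = 0 for k > q),
using gamma(-m) = gamma(m).
psi-weights needed (psi_j = theta_j + sum_i phi_i psi_{j-i}):
  psi_1 = theta_1 + phi_1 = -0.015 + (-0.759) = -0.774
  psi_2 = theta_2 + phi_1 psi_1 = -0.483 + (-0.759)(-0.774) = 0.104466
Right-hand sides:
  c_0 = sigma^2 (1 + theta_1 psi_1 + theta_2 psi_2) = 1 * (1 + (-0.015)(-0.774) + (-0.483)(0.104466)) = 1 * 0.961153 = 0.961153
  c_1 = sigma^2 (theta_1 + theta_2 psi_1) = 1 * (-0.015 + (-0.483)(-0.774)) = 0.358842
  c_2 = sigma^2 theta_2 = 1 * (-0.483) = -0.483
Equations for k = 0 and k = 1 (AR order 1):
  gamma(0) = phi_1 gamma(1) + c_0
  gamma(1) = phi_1 gamma(0) + c_1
Substituting the second into the first: gamma(0) (1 - phi_1^2) = c_0 + phi_1 c_1, so
  gamma(0) = (c_0 + phi_1 c_1) / (1 - phi_1^2) = (0.961153 + (-0.759)(0.358842)) / (1 - (-0.759)^2) = 0.688792 / 0.423919 = 1.624819.
  gamma(1) = phi_1 gamma(0) + c_1 = (-0.759)(1.624819) + (0.358842) = -0.874396.
Therefore gamma(1) = -0.8744 (to 4 decimal places).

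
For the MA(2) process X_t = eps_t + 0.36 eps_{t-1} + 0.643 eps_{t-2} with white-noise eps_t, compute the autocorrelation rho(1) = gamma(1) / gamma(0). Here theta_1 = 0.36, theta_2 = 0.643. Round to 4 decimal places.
\rho(1) = 0.3833

For an MA(q) process with theta_0 = 1, the autocovariance is
  gamma(k) = sigma^2 * sum_{i=0..q-k} theta_i * theta_{i+k},
and rho(k) = gamma(k) / gamma(0). Sigma^2 cancels.
  numerator   = (1)*(0.36) + (0.36)*(0.643) = 0.59148.
  denominator = (1)^2 + (0.36)^2 + (0.643)^2 = 1.543049.
  rho(1) = 0.59148 / 1.543049 = 0.3833.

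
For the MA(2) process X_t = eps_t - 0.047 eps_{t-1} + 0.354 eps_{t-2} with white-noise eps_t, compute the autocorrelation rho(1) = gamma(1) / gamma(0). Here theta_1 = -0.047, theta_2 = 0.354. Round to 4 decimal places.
\rho(1) = -0.0564

For an MA(q) process with theta_0 = 1, the autocovariance is
  gamma(k) = sigma^2 * sum_{i=0..q-k} theta_i * theta_{i+k},
and rho(k) = gamma(k) / gamma(0). Sigma^2 cancels.
  numerator   = (1)*(-0.047) + (-0.047)*(0.354) = -0.063638.
  denominator = (1)^2 + (-0.047)^2 + (0.354)^2 = 1.127525.
  rho(1) = -0.063638 / 1.127525 = -0.0564.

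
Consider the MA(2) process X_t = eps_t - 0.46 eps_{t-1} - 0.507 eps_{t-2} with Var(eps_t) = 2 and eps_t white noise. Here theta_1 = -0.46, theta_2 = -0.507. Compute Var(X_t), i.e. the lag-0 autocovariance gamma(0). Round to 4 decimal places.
\gamma(0) = 2.9373

For an MA(q) process X_t = eps_t + sum_i theta_i eps_{t-i} with
Var(eps_t) = sigma^2, the variance is
  gamma(0) = sigma^2 * (1 + sum_i theta_i^2).
  sum_i theta_i^2 = (-0.46)^2 + (-0.507)^2 = 0.2116 + 0.257049 = 0.468649.
  gamma(0) = 2 * (1 + 0.468649) = 2 * 1.468649 = 2.937298, which rounds to 2.9373.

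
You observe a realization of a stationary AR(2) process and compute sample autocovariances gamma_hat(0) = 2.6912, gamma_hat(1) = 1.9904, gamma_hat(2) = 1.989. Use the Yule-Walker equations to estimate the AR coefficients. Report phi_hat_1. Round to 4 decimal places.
\hat\phi_{1} = 0.4260

The Yule-Walker equations for an AR(p) process read, in matrix form,
  Gamma_p phi = r_p,   with   (Gamma_p)_{ij} = gamma(|i - j|),
                       (r_p)_i = gamma(i),   i,j = 1..p.
Substitute the sample gammas (Toeplitz matrix and right-hand side of size 2):
  Gamma_p = [[2.6912, 1.9904], [1.9904, 2.6912]]
  r_p     = [1.9904, 1.989]
Written out:
  2.6912 phi_1 + 1.9904 phi_2 = 1.9904
  1.9904 phi_1 + 2.6912 phi_2 = 1.989
Solve by Cramer's rule:
  det = gamma(0)^2 - gamma(1)^2 = (2.6912)^2 - (1.9904)^2 = 7.24255744 - 3.96169216 = 3.28086528
  phi_hat_1 = [gamma(1) gamma(0) - gamma(1) gamma(2)] / det = [(1.9904)(2.6912) - (1.9904)(1.989)] / 3.28086528 = 1.39765888 / 3.28086528 = 0.426
  phi_hat_2 = [gamma(0) gamma(2) - gamma(1)^2] / det = [(2.6912)(1.989) - (1.9904)^2] / 3.28086528 = 1.39110464 / 3.28086528 = 0.424
So phi_hat = [0.4260, 0.4240].
Therefore phi_hat_1 = 0.4260.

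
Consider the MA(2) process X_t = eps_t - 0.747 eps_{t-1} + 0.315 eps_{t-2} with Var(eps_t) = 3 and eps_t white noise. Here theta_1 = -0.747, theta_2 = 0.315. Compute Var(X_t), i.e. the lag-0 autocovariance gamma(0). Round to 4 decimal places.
\gamma(0) = 4.9717

For an MA(q) process X_t = eps_t + sum_i theta_i eps_{t-i} with
Var(eps_t) = sigma^2, the variance is
  gamma(0) = sigma^2 * (1 + sum_i theta_i^2).
  sum_i theta_i^2 = (-0.747)^2 + (0.315)^2 = 0.558009 + 0.099225 = 0.657234.
  gamma(0) = 3 * (1 + 0.657234) = 3 * 1.657234 = 4.971702, which rounds to 4.9717.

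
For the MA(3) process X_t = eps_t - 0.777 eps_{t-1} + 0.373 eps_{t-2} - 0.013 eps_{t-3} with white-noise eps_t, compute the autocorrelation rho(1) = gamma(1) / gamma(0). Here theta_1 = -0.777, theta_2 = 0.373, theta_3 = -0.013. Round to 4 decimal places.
\rho(1) = -0.6148

For an MA(q) process with theta_0 = 1, the autocovariance is
  gamma(k) = sigma^2 * sum_{i=0..q-k} theta_i * theta_{i+k},
and rho(k) = gamma(k) / gamma(0). Sigma^2 cancels.
  numerator   = (1)*(-0.777) + (-0.777)*(0.373) + (0.373)*(-0.013) = -1.07167.
  denominator = (1)^2 + (-0.777)^2 + (0.373)^2 + (-0.013)^2 = 1.743027.
  rho(1) = -1.07167 / 1.743027 = -0.6148.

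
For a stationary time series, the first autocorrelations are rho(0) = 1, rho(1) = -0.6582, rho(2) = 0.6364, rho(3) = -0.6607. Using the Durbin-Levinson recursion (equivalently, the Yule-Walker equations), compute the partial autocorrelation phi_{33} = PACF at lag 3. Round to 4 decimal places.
\phi_{33} = -0.3159

The PACF at lag k is phi_{kk}, the last component of the solution
to the Yule-Walker system G_k phi = r_k where
  (G_k)_{ij} = rho(|i - j|), (r_k)_i = rho(i), i,j = 1..k.
Equivalently, Durbin-Levinson gives phi_{kk} iteratively:
  phi_{11} = rho(1)
  phi_{kk} = [rho(k) - sum_{j=1..k-1} phi_{k-1,j} rho(k-j)]
            / [1 - sum_{j=1..k-1} phi_{k-1,j} rho(j)],
  phi_{k,j} = phi_{k-1,j} - phi_{kk} phi_{k-1,k-j},  j = 1..k-1.
Step k = 1:
  phi_11 = rho(1) = -0.6582.
Step k = 2:
  phi_22 = [rho(2) - phi_11 rho(1)] / [1 - phi_11 rho(1)] = [0.6364 - (-0.6582)(-0.6582)] / [1 - (-0.6582)(-0.6582)]
         = 0.20317276 / 0.56677276 = 0.358473.
  Update: phi_21 = phi_11 - phi_22 phi_11 = -0.6582 - (0.358473)(-0.6582) = -0.422253.
Step k = 3:
  phi_33 = [rho(3) - phi_21 rho(2) - phi_22 rho(1)] / [1 - phi_21 rho(1) - phi_22 rho(2)]
    numerator   = -0.6607 - (-0.422253)(0.6364) - (0.358473)(-0.6582) = -0.1560312
    denominator = 1 - (-0.422253)(-0.6582) - (0.358473)(0.6364) = 0.4939408
  phi_33 = -0.1560312 / 0.4939408 = -0.3159.
Therefore phi_{33} = -0.3159.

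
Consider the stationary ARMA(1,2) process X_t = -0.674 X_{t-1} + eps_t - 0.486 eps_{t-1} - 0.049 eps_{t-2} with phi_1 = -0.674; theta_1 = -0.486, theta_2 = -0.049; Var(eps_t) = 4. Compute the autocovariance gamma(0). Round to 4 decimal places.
\gamma(0) = 13.3189

Multiply the model equation by X_{t-k} and take expectations. With theta_0 = psi_0 = 1 and psi_j the MA(infinity) weights, this gives
  gamma(k) - sum_i phi_i gamma(k-i) = c_k,
  c_k = sigma^2 * sum_{j=k..q} theta_j psi_{j-k}   (c_k = 0 for k > q),
using gamma(-m) = gamma(m).
psi-weights needed (psi_j = theta_j + sum_i phi_i psi_{j-i}):
  psi_1 = theta_1 + phi_1 = -0.486 + (-0.674) = -1.16
  psi_2 = theta_2 + phi_1 psi_1 = -0.049 + (-0.674)(-1.16) = 0.73284
Right-hand sides:
  c_0 = sigma^2 (1 + theta_1 psi_1 + theta_2 psi_2) = 4 * (1 + (-0.486)(-1.16) + (-0.049)(0.73284)) = 4 * 1.527851 = 6.111403
  c_1 = sigma^2 (theta_1 + theta_2 psi_1) = 4 * (-0.486 + (-0.049)(-1.16)) = -1.71664
  c_2 = sigma^2 theta_2 = 4 * (-0.049) = -0.196
Equations for k = 0 and k = 1 (AR order 1):
  gamma(0) = phi_1 gamma(1) + c_0
  gamma(1) = phi_1 gamma(0) + c_1
Substituting the second into the first: gamma(0) (1 - phi_1^2) = c_0 + phi_1 c_1, so
  gamma(0) = (c_0 + phi_1 c_1) / (1 - phi_1^2) = (6.111403 + (-0.674)(-1.71664)) / (1 - (-0.674)^2) = 7.268419 / 0.545724 = 13.318855.
Therefore gamma(0) = 13.3189 (to 4 decimal places).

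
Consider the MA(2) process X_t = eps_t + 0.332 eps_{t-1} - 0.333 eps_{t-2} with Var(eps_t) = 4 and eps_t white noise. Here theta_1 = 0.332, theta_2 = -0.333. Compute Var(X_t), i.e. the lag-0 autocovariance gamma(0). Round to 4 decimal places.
\gamma(0) = 4.8845

For an MA(q) process X_t = eps_t + sum_i theta_i eps_{t-i} with
Var(eps_t) = sigma^2, the variance is
  gamma(0) = sigma^2 * (1 + sum_i theta_i^2).
  sum_i theta_i^2 = (0.332)^2 + (-0.333)^2 = 0.110224 + 0.110889 = 0.221113.
  gamma(0) = 4 * (1 + 0.221113) = 4 * 1.221113 = 4.884452, which rounds to 4.8845.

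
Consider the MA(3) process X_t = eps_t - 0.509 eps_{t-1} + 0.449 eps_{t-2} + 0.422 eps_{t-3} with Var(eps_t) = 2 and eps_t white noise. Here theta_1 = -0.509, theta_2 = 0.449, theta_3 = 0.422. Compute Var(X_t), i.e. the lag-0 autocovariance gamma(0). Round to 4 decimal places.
\gamma(0) = 3.2775

For an MA(q) process X_t = eps_t + sum_i theta_i eps_{t-i} with
Var(eps_t) = sigma^2, the variance is
  gamma(0) = sigma^2 * (1 + sum_i theta_i^2).
  sum_i theta_i^2 = (-0.509)^2 + (0.449)^2 + (0.422)^2 = 0.259081 + 0.201601 + 0.178084 = 0.638766.
  gamma(0) = 2 * (1 + 0.638766) = 2 * 1.638766 = 3.277532, which rounds to 3.2775.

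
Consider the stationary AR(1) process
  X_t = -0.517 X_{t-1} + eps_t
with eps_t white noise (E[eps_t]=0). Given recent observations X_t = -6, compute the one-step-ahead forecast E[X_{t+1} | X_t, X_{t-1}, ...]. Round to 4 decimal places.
E[X_{t+1} \mid \mathcal F_t] = 3.1020

For an AR(p) model X_t = c + sum_i phi_i X_{t-i} + eps_t, the
one-step-ahead conditional mean is
  E[X_{t+1} | X_t, ...] = c + sum_i phi_i X_{t+1-i}.
Substitute known values:
  E[X_{t+1} | ...] = (-0.517) * (-6)
                   = 3.1020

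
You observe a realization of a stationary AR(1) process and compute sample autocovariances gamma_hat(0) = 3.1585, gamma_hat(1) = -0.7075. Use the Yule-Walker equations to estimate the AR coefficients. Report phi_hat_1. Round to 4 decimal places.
\hat\phi_{1} = -0.2240

The Yule-Walker equations for an AR(p) process read, in matrix form,
  Gamma_p phi = r_p,   with   (Gamma_p)_{ij} = gamma(|i - j|),
                       (r_p)_i = gamma(i),   i,j = 1..p.
Substitute the sample gammas (Toeplitz matrix and right-hand side of size 1):
  Gamma_p = [[3.1585]]
  r_p     = [-0.7075]
With p = 1 this is the single equation gamma(0) phi_1 = gamma(1):
  phi_hat_1 = gamma(1) / gamma(0) = -0.7075 / 3.1585 = -0.2240.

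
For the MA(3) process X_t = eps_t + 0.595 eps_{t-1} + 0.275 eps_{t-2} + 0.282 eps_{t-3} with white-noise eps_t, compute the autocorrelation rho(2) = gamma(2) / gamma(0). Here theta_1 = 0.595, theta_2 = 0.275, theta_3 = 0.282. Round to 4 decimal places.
\rho(2) = 0.2934

For an MA(q) process with theta_0 = 1, the autocovariance is
  gamma(k) = sigma^2 * sum_{i=0..q-k} theta_i * theta_{i+k},
and rho(k) = gamma(k) / gamma(0). Sigma^2 cancels.
  numerator   = (1)*(0.275) + (0.595)*(0.282) = 0.44279.
  denominator = (1)^2 + (0.595)^2 + (0.275)^2 + (0.282)^2 = 1.509174.
  rho(2) = 0.44279 / 1.509174 = 0.2934.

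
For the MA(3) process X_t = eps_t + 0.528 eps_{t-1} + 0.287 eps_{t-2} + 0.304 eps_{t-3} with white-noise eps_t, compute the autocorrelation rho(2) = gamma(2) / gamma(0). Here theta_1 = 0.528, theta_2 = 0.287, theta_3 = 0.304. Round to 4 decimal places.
\rho(2) = 0.3079

For an MA(q) process with theta_0 = 1, the autocovariance is
  gamma(k) = sigma^2 * sum_{i=0..q-k} theta_i * theta_{i+k},
and rho(k) = gamma(k) / gamma(0). Sigma^2 cancels.
  numerator   = (1)*(0.287) + (0.528)*(0.304) = 0.447512.
  denominator = (1)^2 + (0.528)^2 + (0.287)^2 + (0.304)^2 = 1.453569.
  rho(2) = 0.447512 / 1.453569 = 0.3079.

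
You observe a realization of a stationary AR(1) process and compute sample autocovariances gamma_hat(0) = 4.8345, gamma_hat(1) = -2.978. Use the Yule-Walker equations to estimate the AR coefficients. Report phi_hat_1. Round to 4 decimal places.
\hat\phi_{1} = -0.6160

The Yule-Walker equations for an AR(p) process read, in matrix form,
  Gamma_p phi = r_p,   with   (Gamma_p)_{ij} = gamma(|i - j|),
                       (r_p)_i = gamma(i),   i,j = 1..p.
Substitute the sample gammas (Toeplitz matrix and right-hand side of size 1):
  Gamma_p = [[4.8345]]
  r_p     = [-2.978]
With p = 1 this is the single equation gamma(0) phi_1 = gamma(1):
  phi_hat_1 = gamma(1) / gamma(0) = -2.978 / 4.8345 = -0.6160.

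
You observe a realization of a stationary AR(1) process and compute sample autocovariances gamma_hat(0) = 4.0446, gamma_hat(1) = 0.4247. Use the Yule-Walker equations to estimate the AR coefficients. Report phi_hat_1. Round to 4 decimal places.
\hat\phi_{1} = 0.1050

The Yule-Walker equations for an AR(p) process read, in matrix form,
  Gamma_p phi = r_p,   with   (Gamma_p)_{ij} = gamma(|i - j|),
                       (r_p)_i = gamma(i),   i,j = 1..p.
Substitute the sample gammas (Toeplitz matrix and right-hand side of size 1):
  Gamma_p = [[4.0446]]
  r_p     = [0.4247]
With p = 1 this is the single equation gamma(0) phi_1 = gamma(1):
  phi_hat_1 = gamma(1) / gamma(0) = 0.4247 / 4.0446 = 0.1050.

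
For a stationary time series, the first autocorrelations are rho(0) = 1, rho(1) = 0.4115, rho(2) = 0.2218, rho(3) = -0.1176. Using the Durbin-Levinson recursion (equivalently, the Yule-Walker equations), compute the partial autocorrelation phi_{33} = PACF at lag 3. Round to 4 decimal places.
\phi_{33} = -0.2769

The PACF at lag k is phi_{kk}, the last component of the solution
to the Yule-Walker system G_k phi = r_k where
  (G_k)_{ij} = rho(|i - j|), (r_k)_i = rho(i), i,j = 1..k.
Equivalently, Durbin-Levinson gives phi_{kk} iteratively:
  phi_{11} = rho(1)
  phi_{kk} = [rho(k) - sum_{j=1..k-1} phi_{k-1,j} rho(k-j)]
            / [1 - sum_{j=1..k-1} phi_{k-1,j} rho(j)],
  phi_{k,j} = phi_{k-1,j} - phi_{kk} phi_{k-1,k-j},  j = 1..k-1.
Step k = 1:
  phi_11 = rho(1) = 0.4115.
Step k = 2:
  phi_22 = [rho(2) - phi_11 rho(1)] / [1 - phi_11 rho(1)] = [0.2218 - (0.4115)(0.4115)] / [1 - (0.4115)(0.4115)]
         = 0.05246775 / 0.83066775 = 0.063163.
  Update: phi_21 = phi_11 - phi_22 phi_11 = 0.4115 - (0.063163)(0.4115) = 0.385508.
Step k = 3:
  phi_33 = [rho(3) - phi_21 rho(2) - phi_22 rho(1)] / [1 - phi_21 rho(1) - phi_22 rho(2)]
    numerator   = -0.1176 - (0.385508)(0.2218) - (0.063163)(0.4115) = -0.22909745
    denominator = 1 - (0.385508)(0.4115) - (0.063163)(0.2218) = 0.82735371
  phi_33 = -0.22909745 / 0.82735371 = -0.2769.
Therefore phi_{33} = -0.2769.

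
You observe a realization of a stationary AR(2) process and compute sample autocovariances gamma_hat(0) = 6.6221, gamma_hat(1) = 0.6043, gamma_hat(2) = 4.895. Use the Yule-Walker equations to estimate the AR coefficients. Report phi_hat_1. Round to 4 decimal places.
\hat\phi_{1} = 0.0240

The Yule-Walker equations for an AR(p) process read, in matrix form,
  Gamma_p phi = r_p,   with   (Gamma_p)_{ij} = gamma(|i - j|),
                       (r_p)_i = gamma(i),   i,j = 1..p.
Substitute the sample gammas (Toeplitz matrix and right-hand side of size 2):
  Gamma_p = [[6.6221, 0.6043], [0.6043, 6.6221]]
  r_p     = [0.6043, 4.895]
Written out:
  6.6221 phi_1 + 0.6043 phi_2 = 0.6043
  0.6043 phi_1 + 6.6221 phi_2 = 4.895
Solve by Cramer's rule:
  det = gamma(0)^2 - gamma(1)^2 = (6.6221)^2 - (0.6043)^2 = 43.85220841 - 0.36517849 = 43.48702992
  phi_hat_1 = [gamma(1) gamma(0) - gamma(1) gamma(2)] / det = [(0.6043)(6.6221) - (0.6043)(4.895)] / 43.48702992 = 1.04368653 / 43.48702992 = 0.024
  phi_hat_2 = [gamma(0) gamma(2) - gamma(1)^2] / det = [(6.6221)(4.895) - (0.6043)^2] / 43.48702992 = 32.05000101 / 43.48702992 = 0.737
So phi_hat = [0.0240, 0.7370].
Therefore phi_hat_1 = 0.0240.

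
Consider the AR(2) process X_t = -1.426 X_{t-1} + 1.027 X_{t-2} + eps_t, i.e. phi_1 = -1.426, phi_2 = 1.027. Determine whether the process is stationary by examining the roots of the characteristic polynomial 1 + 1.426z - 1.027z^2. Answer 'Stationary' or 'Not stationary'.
\text{Not stationary}

The AR(p) characteristic polynomial is P(z) = 1 + 1.426z - 1.027z^2.
Stationarity requires all roots to lie outside the unit circle, i.e. |z| > 1 for every root.
Set 1 + (1.426) z + (-1.027) z^2 = 0, i.e. a z^2 + b z + c = 0 with a = -1.027, b = 1.426, c = 1.
Discriminant D = b^2 - 4ac = (1.426)^2 - 4*(-1.027)*1 = 2.033476 - (-4.108) = 6.141476.
D >= 0, so the roots are real: z = (-b +/- sqrt(D)) / (2a) = (-1.426 +/- 2.4782) / (-2.054).
  z_1 = (-1.426 + 2.4782) / (-2.054) = -0.5123,   |z_1| = 0.5123.
  z_2 = (-1.426 - 2.4782) / (-2.054) = 1.9008,   |z_2| = 1.9008.
Moduli of all roots: 0.5123, 1.9008.
All moduli strictly greater than 1? No.
Verdict: Not stationary.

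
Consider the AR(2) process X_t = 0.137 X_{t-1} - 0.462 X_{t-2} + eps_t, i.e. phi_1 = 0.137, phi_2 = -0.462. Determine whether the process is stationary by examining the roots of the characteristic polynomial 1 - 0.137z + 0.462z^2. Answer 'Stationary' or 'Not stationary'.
\text{Stationary}

The AR(p) characteristic polynomial is P(z) = 1 - 0.137z + 0.462z^2.
Stationarity requires all roots to lie outside the unit circle, i.e. |z| > 1 for every root.
Set 1 + (-0.137) z + (0.462) z^2 = 0, i.e. a z^2 + b z + c = 0 with a = 0.462, b = -0.137, c = 1.
Discriminant D = b^2 - 4ac = (-0.137)^2 - 4*(0.462)*1 = 0.018769 - (1.848) = -1.829231.
D < 0, so the roots are the complex-conjugate pair z = (-b +/- i sqrt(-D)) / (2a) = 0.1483 +/- 1.4637i.
For a conjugate pair |z|^2 = z * conj(z) = (product of roots) = c/a = 1/(0.462) = 2.164502, so |z| = sqrt(2.164502) = 1.4712 for both roots.
Moduli of all roots: 1.4712, 1.4712.
All moduli strictly greater than 1? Yes.
Verdict: Stationary.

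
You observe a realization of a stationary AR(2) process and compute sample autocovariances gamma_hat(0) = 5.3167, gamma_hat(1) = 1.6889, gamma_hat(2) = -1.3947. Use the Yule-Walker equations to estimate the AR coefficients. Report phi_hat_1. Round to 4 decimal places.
\hat\phi_{1} = 0.4460

The Yule-Walker equations for an AR(p) process read, in matrix form,
  Gamma_p phi = r_p,   with   (Gamma_p)_{ij} = gamma(|i - j|),
                       (r_p)_i = gamma(i),   i,j = 1..p.
Substitute the sample gammas (Toeplitz matrix and right-hand side of size 2):
  Gamma_p = [[5.3167, 1.6889], [1.6889, 5.3167]]
  r_p     = [1.6889, -1.3947]
Written out:
  5.3167 phi_1 + 1.6889 phi_2 = 1.6889
  1.6889 phi_1 + 5.3167 phi_2 = -1.3947
Solve by Cramer's rule:
  det = gamma(0)^2 - gamma(1)^2 = (5.3167)^2 - (1.6889)^2 = 28.26729889 - 2.85238321 = 25.41491568
  phi_hat_1 = [gamma(1) gamma(0) - gamma(1) gamma(2)] / det = [(1.6889)(5.3167) - (1.6889)(-1.3947)] / 25.41491568 = 11.33488346 / 25.41491568 = 0.446
  phi_hat_2 = [gamma(0) gamma(2) - gamma(1)^2] / det = [(5.3167)(-1.3947) - (1.6889)^2] / 25.41491568 = -10.2675847 / 25.41491568 = -0.404
So phi_hat = [0.4460, -0.4040].
Therefore phi_hat_1 = 0.4460.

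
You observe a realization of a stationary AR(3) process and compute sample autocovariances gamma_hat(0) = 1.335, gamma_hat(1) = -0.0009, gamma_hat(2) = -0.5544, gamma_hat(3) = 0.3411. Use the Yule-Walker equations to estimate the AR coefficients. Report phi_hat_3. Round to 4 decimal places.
\hat\phi_{3} = 0.3079

The Yule-Walker equations for an AR(p) process read, in matrix form,
  Gamma_p phi = r_p,   with   (Gamma_p)_{ij} = gamma(|i - j|),
                       (r_p)_i = gamma(i),   i,j = 1..p.
Substitute the sample gammas (Toeplitz matrix and right-hand side of size 3):
  Gamma_p = [[1.335, -0.0009, -0.5544], [-0.0009, 1.335, -0.0009], [-0.5544, -0.0009, 1.335]]
  r_p     = [-0.0009, -0.5544, 0.3411]
Written out (R1..R3):
  (R1) 1.335 phi_1 - 0.0009 phi_2 - 0.5544 phi_3 = -0.0009
  (R2) -0.0009 phi_1 + 1.335 phi_2 - 0.0009 phi_3 = -0.5544
  (R3) -0.5544 phi_1 - 0.0009 phi_2 + 1.335 phi_3 = 0.3411
Gaussian elimination:
  R2 <- R2 - (-0.0009/1.335) R1 = R2 - (-0.000674) R1:  1.334999 phi_2 - 0.001274 phi_3 = -0.554401
  R3 <- R3 - (-0.5544/1.335) R1 = R3 - (-0.415281) R1:  -0.001274 phi_2 + 1.104768 phi_3 = 0.340726
  R3 <- R3 - (-0.001274/1.334999) R2 = R3 - (-0.000954) R2:  1.104767 phi_3 = 0.340197
Back-substitution:
  phi_hat_3 = 0.340197 / 1.104767 = 0.307936
  phi_hat_2 = (-0.554401 - (-0.001274)(0.307936)) / 1.334999 = -0.414988
  phi_hat_1 = (-0.0009 - (-0.0009)(-0.414988) - (-0.5544)(0.307936)) / 1.335 = 0.126926
So phi_hat = [0.1269, -0.4150, 0.3079].
Therefore phi_hat_3 = 0.3079.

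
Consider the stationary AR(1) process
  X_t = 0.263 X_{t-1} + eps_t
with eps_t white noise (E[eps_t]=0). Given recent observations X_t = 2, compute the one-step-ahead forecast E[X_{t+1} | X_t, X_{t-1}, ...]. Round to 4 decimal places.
E[X_{t+1} \mid \mathcal F_t] = 0.5260

For an AR(p) model X_t = c + sum_i phi_i X_{t-i} + eps_t, the
one-step-ahead conditional mean is
  E[X_{t+1} | X_t, ...] = c + sum_i phi_i X_{t+1-i}.
Substitute known values:
  E[X_{t+1} | ...] = (0.263) * (2)
                   = 0.5260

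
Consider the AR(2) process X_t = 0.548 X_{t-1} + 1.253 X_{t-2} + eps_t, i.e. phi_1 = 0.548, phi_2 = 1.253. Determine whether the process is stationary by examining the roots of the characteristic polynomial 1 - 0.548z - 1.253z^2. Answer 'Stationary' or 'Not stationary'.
\text{Not stationary}

The AR(p) characteristic polynomial is P(z) = 1 - 0.548z - 1.253z^2.
Stationarity requires all roots to lie outside the unit circle, i.e. |z| > 1 for every root.
Set 1 + (-0.548) z + (-1.253) z^2 = 0, i.e. a z^2 + b z + c = 0 with a = -1.253, b = -0.548, c = 1.
Discriminant D = b^2 - 4ac = (-0.548)^2 - 4*(-1.253)*1 = 0.300304 - (-5.012) = 5.312304.
D >= 0, so the roots are real: z = (-b +/- sqrt(D)) / (2a) = (0.548 +/- 2.304844) / (-2.506).
  z_1 = (0.548 + 2.304844) / (-2.506) = -1.1384,   |z_1| = 1.1384.
  z_2 = (0.548 - 2.304844) / (-2.506) = 0.7011,   |z_2| = 0.7011.
Moduli of all roots: 1.1384, 0.7011.
All moduli strictly greater than 1? No.
Verdict: Not stationary.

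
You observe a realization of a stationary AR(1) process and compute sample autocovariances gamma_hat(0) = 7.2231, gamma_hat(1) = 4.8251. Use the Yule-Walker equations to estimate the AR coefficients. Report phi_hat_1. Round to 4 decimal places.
\hat\phi_{1} = 0.6680

The Yule-Walker equations for an AR(p) process read, in matrix form,
  Gamma_p phi = r_p,   with   (Gamma_p)_{ij} = gamma(|i - j|),
                       (r_p)_i = gamma(i),   i,j = 1..p.
Substitute the sample gammas (Toeplitz matrix and right-hand side of size 1):
  Gamma_p = [[7.2231]]
  r_p     = [4.8251]
With p = 1 this is the single equation gamma(0) phi_1 = gamma(1):
  phi_hat_1 = gamma(1) / gamma(0) = 4.8251 / 7.2231 = 0.6680.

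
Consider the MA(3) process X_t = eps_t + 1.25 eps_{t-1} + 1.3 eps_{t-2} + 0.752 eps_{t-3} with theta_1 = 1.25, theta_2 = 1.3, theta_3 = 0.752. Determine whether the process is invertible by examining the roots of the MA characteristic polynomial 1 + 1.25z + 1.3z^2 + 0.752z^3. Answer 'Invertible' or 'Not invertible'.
\text{Invertible}

The MA(q) characteristic polynomial is P(z) = 1 + 1.25z + 1.3z^2 + 0.752z^3.
Invertibility requires all roots to lie outside the unit circle, i.e. |z| > 1 for every root.
Degree 3: look for a simple real root z0 first, then factor out (1 - z/z0) and solve the remaining quadratic.
Testing z0 = -1.25: P(-1.25) = 1 + (1.25)(-1.25) + (1.3)(-1.25)^2 + (0.752)(-1.25)^3
  = 1 + (-1.5625) + (2.03125) + (-1.46875) = 0.  So z_0 = -1.25 is a root, |z_0| = 1.25.
Divide out the factor (1 + 0.8 z) = (1 - z/z0) (since 1/z0 = -0.8):
  P(z) = (1 + 0.8 z)(1 + (0.45) z + (0.94) z^2)
  [check: z-coef 0.45 - (-0.8) = 1.25; z^2-coef 0.94 - (-0.8)(0.45) = 1.3; z^3-coef -(-0.8)(0.94) = 0.752.]
Remaining roots from the quadratic factor 1 + (0.45) z + (0.94) z^2:
  Set 1 + (0.45) z + (0.94) z^2 = 0, i.e. a z^2 + b z + c = 0 with a = 0.94, b = 0.45, c = 1.
  Discriminant D = b^2 - 4ac = (0.45)^2 - 4*(0.94)*1 = 0.2025 - (3.76) = -3.5575.
  D < 0, so the roots are the complex-conjugate pair z = (-b +/- i sqrt(-D)) / (2a) = -0.2394 +/- 1.0033i.
  For a conjugate pair |z|^2 = z * conj(z) = (product of roots) = c/a = 1/(0.94) = 1.06383, so |z| = sqrt(1.06383) = 1.0314 for both roots.
Moduli of all roots: 1.2500, 1.0314, 1.0314.
All moduli strictly greater than 1? Yes.
Verdict: Invertible.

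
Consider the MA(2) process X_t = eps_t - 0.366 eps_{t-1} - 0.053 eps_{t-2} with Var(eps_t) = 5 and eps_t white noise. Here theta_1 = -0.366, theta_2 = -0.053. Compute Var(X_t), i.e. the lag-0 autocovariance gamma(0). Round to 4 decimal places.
\gamma(0) = 5.6838

For an MA(q) process X_t = eps_t + sum_i theta_i eps_{t-i} with
Var(eps_t) = sigma^2, the variance is
  gamma(0) = sigma^2 * (1 + sum_i theta_i^2).
  sum_i theta_i^2 = (-0.366)^2 + (-0.053)^2 = 0.133956 + 0.002809 = 0.136765.
  gamma(0) = 5 * (1 + 0.136765) = 5 * 1.136765 = 5.683825, which rounds to 5.6838.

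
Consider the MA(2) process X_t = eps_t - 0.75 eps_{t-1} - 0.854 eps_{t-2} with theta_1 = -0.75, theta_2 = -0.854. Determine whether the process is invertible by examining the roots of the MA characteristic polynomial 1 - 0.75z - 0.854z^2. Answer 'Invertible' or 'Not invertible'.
\text{Not invertible}

The MA(q) characteristic polynomial is P(z) = 1 - 0.75z - 0.854z^2.
Invertibility requires all roots to lie outside the unit circle, i.e. |z| > 1 for every root.
Set 1 + (-0.75) z + (-0.854) z^2 = 0, i.e. a z^2 + b z + c = 0 with a = -0.854, b = -0.75, c = 1.
Discriminant D = b^2 - 4ac = (-0.75)^2 - 4*(-0.854)*1 = 0.5625 - (-3.416) = 3.9785.
D >= 0, so the roots are real: z = (-b +/- sqrt(D)) / (2a) = (0.75 +/- 1.994618) / (-1.708).
  z_1 = (0.75 + 1.994618) / (-1.708) = -1.6069,   |z_1| = 1.6069.
  z_2 = (0.75 - 1.994618) / (-1.708) = 0.7287,   |z_2| = 0.7287.
Moduli of all roots: 1.6069, 0.7287.
All moduli strictly greater than 1? No.
Verdict: Not invertible.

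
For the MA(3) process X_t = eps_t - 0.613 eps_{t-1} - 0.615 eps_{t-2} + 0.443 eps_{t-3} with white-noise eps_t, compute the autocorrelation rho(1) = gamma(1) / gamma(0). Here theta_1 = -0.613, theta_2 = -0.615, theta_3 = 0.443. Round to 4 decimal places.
\rho(1) = -0.2607

For an MA(q) process with theta_0 = 1, the autocovariance is
  gamma(k) = sigma^2 * sum_{i=0..q-k} theta_i * theta_{i+k},
and rho(k) = gamma(k) / gamma(0). Sigma^2 cancels.
  numerator   = (1)*(-0.613) + (-0.613)*(-0.615) + (-0.615)*(0.443) = -0.50845.
  denominator = (1)^2 + (-0.613)^2 + (-0.615)^2 + (0.443)^2 = 1.950243.
  rho(1) = -0.50845 / 1.950243 = -0.2607.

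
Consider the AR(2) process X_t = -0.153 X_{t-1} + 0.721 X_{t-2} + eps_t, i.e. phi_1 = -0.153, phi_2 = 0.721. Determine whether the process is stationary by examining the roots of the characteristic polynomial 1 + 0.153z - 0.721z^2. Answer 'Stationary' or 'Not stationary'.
\text{Stationary}

The AR(p) characteristic polynomial is P(z) = 1 + 0.153z - 0.721z^2.
Stationarity requires all roots to lie outside the unit circle, i.e. |z| > 1 for every root.
Set 1 + (0.153) z + (-0.721) z^2 = 0, i.e. a z^2 + b z + c = 0 with a = -0.721, b = 0.153, c = 1.
Discriminant D = b^2 - 4ac = (0.153)^2 - 4*(-0.721)*1 = 0.023409 - (-2.884) = 2.907409.
D >= 0, so the roots are real: z = (-b +/- sqrt(D)) / (2a) = (-0.153 +/- 1.705113) / (-1.442).
  z_1 = (-0.153 + 1.705113) / (-1.442) = -1.0764,   |z_1| = 1.0764.
  z_2 = (-0.153 - 1.705113) / (-1.442) = 1.2886,   |z_2| = 1.2886.
Moduli of all roots: 1.0764, 1.2886.
All moduli strictly greater than 1? Yes.
Verdict: Stationary.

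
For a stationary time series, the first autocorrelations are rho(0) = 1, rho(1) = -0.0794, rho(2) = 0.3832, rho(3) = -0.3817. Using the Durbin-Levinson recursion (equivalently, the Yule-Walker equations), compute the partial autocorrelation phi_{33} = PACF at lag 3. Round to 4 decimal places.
\phi_{33} = -0.3911

The PACF at lag k is phi_{kk}, the last component of the solution
to the Yule-Walker system G_k phi = r_k where
  (G_k)_{ij} = rho(|i - j|), (r_k)_i = rho(i), i,j = 1..k.
Equivalently, Durbin-Levinson gives phi_{kk} iteratively:
  phi_{11} = rho(1)
  phi_{kk} = [rho(k) - sum_{j=1..k-1} phi_{k-1,j} rho(k-j)]
            / [1 - sum_{j=1..k-1} phi_{k-1,j} rho(j)],
  phi_{k,j} = phi_{k-1,j} - phi_{kk} phi_{k-1,k-j},  j = 1..k-1.
Step k = 1:
  phi_11 = rho(1) = -0.0794.
Step k = 2:
  phi_22 = [rho(2) - phi_11 rho(1)] / [1 - phi_11 rho(1)] = [0.3832 - (-0.0794)(-0.0794)] / [1 - (-0.0794)(-0.0794)]
         = 0.37689564 / 0.99369564 = 0.379287.
  Update: phi_21 = phi_11 - phi_22 phi_11 = -0.0794 - (0.379287)(-0.0794) = -0.049285.
Step k = 3:
  phi_33 = [rho(3) - phi_21 rho(2) - phi_22 rho(1)] / [1 - phi_21 rho(1) - phi_22 rho(2)]
    numerator   = -0.3817 - (-0.049285)(0.3832) - (0.379287)(-0.0794) = -0.33269876
    denominator = 1 - (-0.049285)(-0.0794) - (0.379287)(0.3832) = 0.8507441
  phi_33 = -0.33269876 / 0.8507441 = -0.3911.
Therefore phi_{33} = -0.3911.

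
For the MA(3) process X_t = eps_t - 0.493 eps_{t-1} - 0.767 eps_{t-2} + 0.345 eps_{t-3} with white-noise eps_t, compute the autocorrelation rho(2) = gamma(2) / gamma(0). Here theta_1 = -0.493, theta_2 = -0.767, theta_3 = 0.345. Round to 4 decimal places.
\rho(2) = -0.4805

For an MA(q) process with theta_0 = 1, the autocovariance is
  gamma(k) = sigma^2 * sum_{i=0..q-k} theta_i * theta_{i+k},
and rho(k) = gamma(k) / gamma(0). Sigma^2 cancels.
  numerator   = (1)*(-0.767) + (-0.493)*(0.345) = -0.937085.
  denominator = (1)^2 + (-0.493)^2 + (-0.767)^2 + (0.345)^2 = 1.950363.
  rho(2) = -0.937085 / 1.950363 = -0.4805.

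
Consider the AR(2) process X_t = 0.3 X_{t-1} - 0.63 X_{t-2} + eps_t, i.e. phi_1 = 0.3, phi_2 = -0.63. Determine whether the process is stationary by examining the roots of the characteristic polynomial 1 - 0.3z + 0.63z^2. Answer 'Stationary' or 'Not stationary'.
\text{Stationary}

The AR(p) characteristic polynomial is P(z) = 1 - 0.3z + 0.63z^2.
Stationarity requires all roots to lie outside the unit circle, i.e. |z| > 1 for every root.
Set 1 + (-0.3) z + (0.63) z^2 = 0, i.e. a z^2 + b z + c = 0 with a = 0.63, b = -0.3, c = 1.
Discriminant D = b^2 - 4ac = (-0.3)^2 - 4*(0.63)*1 = 0.09 - (2.52) = -2.43.
D < 0, so the roots are the complex-conjugate pair z = (-b +/- i sqrt(-D)) / (2a) = 0.2381 +/- 1.2372i.
For a conjugate pair |z|^2 = z * conj(z) = (product of roots) = c/a = 1/(0.63) = 1.587302, so |z| = sqrt(1.587302) = 1.2599 for both roots.
Moduli of all roots: 1.2599, 1.2599.
All moduli strictly greater than 1? Yes.
Verdict: Stationary.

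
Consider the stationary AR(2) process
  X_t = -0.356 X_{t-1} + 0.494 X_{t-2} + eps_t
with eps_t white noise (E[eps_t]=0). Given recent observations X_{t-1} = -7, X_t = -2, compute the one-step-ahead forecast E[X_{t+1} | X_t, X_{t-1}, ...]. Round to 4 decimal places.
E[X_{t+1} \mid \mathcal F_t] = -2.7460

For an AR(p) model X_t = c + sum_i phi_i X_{t-i} + eps_t, the
one-step-ahead conditional mean is
  E[X_{t+1} | X_t, ...] = c + sum_i phi_i X_{t+1-i}.
Substitute known values:
  E[X_{t+1} | ...] = (-0.356) * (-2) + (0.494) * (-7)
                   = -2.7460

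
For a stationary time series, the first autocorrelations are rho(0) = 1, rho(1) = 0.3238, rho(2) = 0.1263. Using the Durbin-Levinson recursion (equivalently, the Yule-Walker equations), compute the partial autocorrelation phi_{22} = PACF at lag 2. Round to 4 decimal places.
\phi_{22} = 0.0240

The PACF at lag k is phi_{kk}, the last component of the solution
to the Yule-Walker system G_k phi = r_k where
  (G_k)_{ij} = rho(|i - j|), (r_k)_i = rho(i), i,j = 1..k.
Equivalently, Durbin-Levinson gives phi_{kk} iteratively:
  phi_{11} = rho(1)
  phi_{kk} = [rho(k) - sum_{j=1..k-1} phi_{k-1,j} rho(k-j)]
            / [1 - sum_{j=1..k-1} phi_{k-1,j} rho(j)],
  phi_{k,j} = phi_{k-1,j} - phi_{kk} phi_{k-1,k-j},  j = 1..k-1.
Step k = 1:
  phi_11 = rho(1) = 0.3238.
Step k = 2:
  phi_22 = [rho(2) - phi_11 rho(1)] / [1 - phi_11 rho(1)] = [0.1263 - (0.3238)(0.3238)] / [1 - (0.3238)(0.3238)]
         = 0.02145356 / 0.89515356 = 0.024.
Therefore phi_{22} = 0.0240.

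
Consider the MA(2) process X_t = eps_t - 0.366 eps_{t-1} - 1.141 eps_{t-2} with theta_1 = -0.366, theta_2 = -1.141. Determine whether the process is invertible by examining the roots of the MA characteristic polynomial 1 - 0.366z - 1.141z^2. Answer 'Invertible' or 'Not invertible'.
\text{Not invertible}

The MA(q) characteristic polynomial is P(z) = 1 - 0.366z - 1.141z^2.
Invertibility requires all roots to lie outside the unit circle, i.e. |z| > 1 for every root.
Set 1 + (-0.366) z + (-1.141) z^2 = 0, i.e. a z^2 + b z + c = 0 with a = -1.141, b = -0.366, c = 1.
Discriminant D = b^2 - 4ac = (-0.366)^2 - 4*(-1.141)*1 = 0.133956 - (-4.564) = 4.697956.
D >= 0, so the roots are real: z = (-b +/- sqrt(D)) / (2a) = (0.366 +/- 2.167477) / (-2.282).
  z_1 = (0.366 + 2.167477) / (-2.282) = -1.1102,   |z_1| = 1.1102.
  z_2 = (0.366 - 2.167477) / (-2.282) = 0.7894,   |z_2| = 0.7894.
Moduli of all roots: 1.1102, 0.7894.
All moduli strictly greater than 1? No.
Verdict: Not invertible.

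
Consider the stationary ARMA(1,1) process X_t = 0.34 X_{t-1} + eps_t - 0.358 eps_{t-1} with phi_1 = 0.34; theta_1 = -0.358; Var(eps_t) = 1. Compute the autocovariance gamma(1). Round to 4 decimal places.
\gamma(1) = -0.0179

Multiply the model equation by X_{t-k} and take expectations. With theta_0 = psi_0 = 1 and psi_j the MA(infinity) weights, this gives
  gamma(k) - sum_i phi_i gamma(k-i) = c_k,
  c_k = sigma^2 * sum_{j=k..q} theta_j psi_{j-k}   (c_k = 0 for k > q),
using gamma(-m) = gamma(m).
psi-weights needed (psi_j = theta_j + sum_i phi_i psi_{j-i}):
  psi_1 = theta_1 + phi_1 = -0.358 + (0.34) = -0.018
Right-hand sides:
  c_0 = sigma^2 (1 + theta_1 psi_1) = 1 * (1 + (-0.358)(-0.018)) = 1 * 1.006444 = 1.006444
  c_1 = sigma^2 theta_1 = 1 * (-0.358) = -0.358
  c_2 = 0
Equations for k = 0 and k = 1 (AR order 1):
  gamma(0) = phi_1 gamma(1) + c_0
  gamma(1) = phi_1 gamma(0) + c_1
Substituting the second into the first: gamma(0) (1 - phi_1^2) = c_0 + phi_1 c_1, so
  gamma(0) = (c_0 + phi_1 c_1) / (1 - phi_1^2) = (1.006444 + (0.34)(-0.358)) / (1 - (0.34)^2) = 0.884724 / 0.8844 = 1.000366.
  gamma(1) = phi_1 gamma(0) + c_1 = (0.34)(1.000366) + (-0.358) = -0.017875.
Therefore gamma(1) = -0.0179 (to 4 decimal places).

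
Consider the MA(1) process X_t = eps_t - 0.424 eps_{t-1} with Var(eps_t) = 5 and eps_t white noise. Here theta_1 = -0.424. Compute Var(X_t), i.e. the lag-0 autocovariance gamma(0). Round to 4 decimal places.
\gamma(0) = 5.8989

For an MA(q) process X_t = eps_t + sum_i theta_i eps_{t-i} with
Var(eps_t) = sigma^2, the variance is
  gamma(0) = sigma^2 * (1 + sum_i theta_i^2).
  sum_i theta_i^2 = (-0.424)^2 = 0.179776.
  gamma(0) = 5 * (1 + 0.179776) = 5 * 1.179776 = 5.89888, which rounds to 5.8989.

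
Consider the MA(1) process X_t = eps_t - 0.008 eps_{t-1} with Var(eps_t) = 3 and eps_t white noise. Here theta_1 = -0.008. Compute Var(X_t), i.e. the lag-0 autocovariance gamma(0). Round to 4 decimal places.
\gamma(0) = 3.0002

For an MA(q) process X_t = eps_t + sum_i theta_i eps_{t-i} with
Var(eps_t) = sigma^2, the variance is
  gamma(0) = sigma^2 * (1 + sum_i theta_i^2).
  sum_i theta_i^2 = (-0.008)^2 = 0.000064.
  gamma(0) = 3 * (1 + 0.000064) = 3 * 1.000064 = 3.000192, which rounds to 3.0002.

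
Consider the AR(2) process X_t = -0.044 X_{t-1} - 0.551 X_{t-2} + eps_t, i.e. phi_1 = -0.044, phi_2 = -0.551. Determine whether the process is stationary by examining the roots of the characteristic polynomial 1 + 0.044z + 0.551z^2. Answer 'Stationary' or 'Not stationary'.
\text{Stationary}

The AR(p) characteristic polynomial is P(z) = 1 + 0.044z + 0.551z^2.
Stationarity requires all roots to lie outside the unit circle, i.e. |z| > 1 for every root.
Set 1 + (0.044) z + (0.551) z^2 = 0, i.e. a z^2 + b z + c = 0 with a = 0.551, b = 0.044, c = 1.
Discriminant D = b^2 - 4ac = (0.044)^2 - 4*(0.551)*1 = 0.001936 - (2.204) = -2.202064.
D < 0, so the roots are the complex-conjugate pair z = (-b +/- i sqrt(-D)) / (2a) = -0.0399 +/- 1.3466i.
For a conjugate pair |z|^2 = z * conj(z) = (product of roots) = c/a = 1/(0.551) = 1.814882, so |z| = sqrt(1.814882) = 1.3472 for both roots.
Moduli of all roots: 1.3472, 1.3472.
All moduli strictly greater than 1? Yes.
Verdict: Stationary.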